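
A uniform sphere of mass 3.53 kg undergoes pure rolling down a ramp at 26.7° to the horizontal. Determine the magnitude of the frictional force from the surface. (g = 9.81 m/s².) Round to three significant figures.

f ≈ 4.45 N

Here I = (2/5)MR², so the shape factor k = I/(MR²) = 0.4.
Newton's second law down the slope: Mg sinθ − f = Ma. The torque equation fR = Iα (with α = a/R) gives f = kMa.
Combining, a = g sinθ/(1+k) and f = kMa = kMg sinθ/(1+k).
f = 0.4 × 3.53 × 9.81 × sin26.7° / 1.4 ≈ 4.45 N.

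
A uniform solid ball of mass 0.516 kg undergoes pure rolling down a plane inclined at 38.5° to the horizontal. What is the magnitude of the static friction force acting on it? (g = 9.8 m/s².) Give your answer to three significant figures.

f ≈ 0.899 N

With I = (2/5)MR², the ratio k = I/(MR²) is 0.4.
Newton's second law down the slope: Mg sinθ − f = Ma. The torque equation fR = Iα (with α = a/R) gives f = kMa.
Combining, a = g sinθ/(1+k) and f = kMa = kMg sinθ/(1+k).
f = 0.4 × 0.516 × 9.8 × sin38.5° / 1.4 ≈ 0.899 N.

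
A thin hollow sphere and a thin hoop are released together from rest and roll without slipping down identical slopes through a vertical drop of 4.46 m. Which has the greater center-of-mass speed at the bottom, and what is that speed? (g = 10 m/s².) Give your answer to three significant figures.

the thin hollow sphere, at v ≈ 7.32 m/s

For rolling without slipping, Mgh = ½(1+k)Mv² where k = I/(MR²), so v = √(2gh/(1+k)).
Thin hollow sphere: k = 2/3, giving v = √(2×10×4.46/1.667) = 7.316 m/s.
Thin hoop: k = 1, giving v = √(2×10×4.46/2) = 6.678 m/s.
The smaller k wins: the thin hollow sphere, at ≈ 7.32 m/s.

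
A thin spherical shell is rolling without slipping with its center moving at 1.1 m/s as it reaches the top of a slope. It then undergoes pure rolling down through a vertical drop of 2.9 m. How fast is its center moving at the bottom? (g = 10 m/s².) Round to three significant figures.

v ≈ 6.00 m/s

For this body I = (2/3)MR², i.e. k = I/(MR²) = 2/3.
Rolling without slipping gives ω = v/R, so the total kinetic energy is ½Mv² + ½Iω² = ½(1+k)Mv² = (5/6)Mv².
Conserving energy between top and bottom: (5/6)Mv² = (5/6)Mv₀² + Mgh, hence v² = v₀² + 2gh/(1+k).
v = √(1.1² + 2×10×2.9/1.667) = √36.01 ≈ 6.00 m/s.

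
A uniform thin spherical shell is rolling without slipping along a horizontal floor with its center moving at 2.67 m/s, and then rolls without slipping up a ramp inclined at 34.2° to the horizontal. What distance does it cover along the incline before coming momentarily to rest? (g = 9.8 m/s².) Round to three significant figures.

d ≈ 1.08 m

Here I = (2/3)MR², so the shape factor k = I/(MR²) = 2/3.
Rolling without slipping gives ω = v/R, so the total kinetic energy is ½Mv² + ½Iω² = ½(1+k)Mv² = (5/6)Mv².
Setting this equal to Mgh gives the vertical rise h = (1+k)v₀²/(2g) = 1.667×2.67²/(2×9.8) = 0.6062 m.
The distance along the slope is d = h/sinθ = 0.6062/sin34.2° ≈ 1.08 m.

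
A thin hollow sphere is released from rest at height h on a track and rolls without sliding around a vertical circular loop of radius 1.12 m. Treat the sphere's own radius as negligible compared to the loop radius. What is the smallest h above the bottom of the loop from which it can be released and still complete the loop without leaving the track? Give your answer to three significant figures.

h_min ≈ 3.17 m

The moment of inertia is (2/3)MR², giving k ≡ I/(MR²) = 2/3.
At the top, contact is just lost when gravity alone supplies the centripetal force: Mg = Mv_top²/r, i.e. v_top² = gr.
With ω = v/R, the kinetic energy at speed v is ½(1+k)Mv² = (5/6)Mv².
Energy conservation from release (height h) to the top (height 2r): Mgh = Mg(2r) + (5/6)M·gr.
Thus h_min = 2r + (1+k)r/2 = r(2 + 1.667/2) = 1.12 × 2.833 ≈ 3.17 m.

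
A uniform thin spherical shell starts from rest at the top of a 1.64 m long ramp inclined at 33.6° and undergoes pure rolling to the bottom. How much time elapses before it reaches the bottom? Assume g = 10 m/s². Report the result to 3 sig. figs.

The moment of inertia is (2/3)MR², giving k ≡ I/(MR²) = 2/3.
Newton's second law down the slope: Mg sinθ − f = Ma. The torque equation fR = Iα (with α = a/R) gives f = kMa.
Hence a = g sinθ/(1+k) = 10×sin33.6°/1.667 = 3.32 m/s².
With constant a from rest, t = √(2L/a) = √(2·1.64/3.32) ≈ 0.994 s.

t ≈ 0.994 s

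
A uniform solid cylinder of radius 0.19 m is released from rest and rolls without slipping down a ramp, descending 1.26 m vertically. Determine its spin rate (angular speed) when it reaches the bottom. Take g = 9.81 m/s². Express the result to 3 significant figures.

The moment of inertia is (1/2)MR², giving k ≡ I/(MR²) = 0.5.
Since it rolls without slipping, ω = v/R and KE = ½Mv² + ½Iω² = ½(1+k)Mv² = (3/4)Mv².
Energy conservation Mgh = ½(1+k)Mv² gives v = √(2gh/(1+k)) = √(2 × 9.81 × 1.26 / 1.5) = 4.06 m/s.
Then ω = v/R = 4.06 / 0.19 ≈ 21.4 rad/s.

ω ≈ 21.4 rad/s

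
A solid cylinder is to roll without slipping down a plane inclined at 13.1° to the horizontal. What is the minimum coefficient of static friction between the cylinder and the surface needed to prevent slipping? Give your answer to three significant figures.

The moment of inertia is (1/2)MR², giving k ≡ I/(MR²) = 0.5.
Translational: Mg sinθ − f = Ma. Rotational about the CM: fR = Iα = kMRa, so f = kMa.
These give a = g sinθ/(1+k) and the required friction f = kMg sinθ/(1+k).
The normal force is N = Mg cosθ, so μ_min = f/N = k tanθ/(1+k).
μ_min = 0.5 × tan13.1° / 1.5 ≈ 0.0776.

μ_min ≈ 0.0776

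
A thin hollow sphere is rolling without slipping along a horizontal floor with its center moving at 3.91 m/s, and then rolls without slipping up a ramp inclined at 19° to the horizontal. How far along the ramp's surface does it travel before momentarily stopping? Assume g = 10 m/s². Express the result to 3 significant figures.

d ≈ 3.91 m

For this body I = (2/3)MR², i.e. k = I/(MR²) = 2/3.
Rolling without slipping gives ω = v/R, so the total kinetic energy is ½Mv² + ½Iω² = ½(1+k)Mv² = (5/6)Mv².
Setting this equal to Mgh gives the vertical rise h = (1+k)v₀²/(2g) = 1.667×3.91²/(2×10) = 1.274 m.
The distance along the slope is d = h/sinθ = 1.274/sin19° ≈ 3.91 m.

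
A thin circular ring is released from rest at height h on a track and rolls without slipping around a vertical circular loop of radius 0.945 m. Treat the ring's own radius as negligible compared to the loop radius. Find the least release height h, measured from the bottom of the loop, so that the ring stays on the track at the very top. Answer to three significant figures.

h_min ≈ 2.84 m

For this body I = MR², i.e. k = I/(MR²) = 1.
At the top of the loop, the minimum-contact condition is Mg = Mv_top²/r, so v_top² = gr.
With ω = v/R, the kinetic energy at speed v is ½(1+k)Mv² = Mv².
Energy conservation from release (height h) to the top (height 2r): Mgh = Mg(2r) + M·gr.
Thus h_min = 2r + (1+k)r/2 = r(2 + 2/2) = 0.945 × 3 ≈ 2.84 m.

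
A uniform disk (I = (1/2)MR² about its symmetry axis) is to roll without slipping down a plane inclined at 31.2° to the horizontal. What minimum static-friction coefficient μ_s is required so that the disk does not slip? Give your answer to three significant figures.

With I = (1/2)MR², the ratio k = I/(MR²) is 0.5.
Newton's second law down the slope: Mg sinθ − f = Ma. The torque equation fR = Iα (with α = a/R) gives f = kMa.
These give a = g sinθ/(1+k) and the required friction f = kMg sinθ/(1+k).
The normal force is N = Mg cosθ, so μ_min = f/N = k tanθ/(1+k).
μ_min = 0.5 × tan31.2° / 1.5 ≈ 0.202.

μ_min ≈ 0.202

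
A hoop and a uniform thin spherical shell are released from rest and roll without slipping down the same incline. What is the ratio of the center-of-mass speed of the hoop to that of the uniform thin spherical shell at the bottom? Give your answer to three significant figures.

v_ratio ≈ 0.913

Each satisfies Mgh = ½(1+k)Mv² with k = I/(MR²), so v ∝ 1/√(1+k).
For the hoop k = 1; for the uniform thin spherical shell k = 2/3.
v₁/v₂ = √((1+k₂)/(1+k₁)) = √(1.667/2) ≈ 0.913.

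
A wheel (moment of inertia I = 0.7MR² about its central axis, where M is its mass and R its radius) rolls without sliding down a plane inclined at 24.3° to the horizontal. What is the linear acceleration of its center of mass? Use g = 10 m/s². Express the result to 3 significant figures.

For this body I = 0.7MR², i.e. k = I/(MR²) = 0.7.
Along the incline Mg sinθ − f = Ma, and torque about the center fR = Iα = kMR²(a/R) gives f = kMa.
Eliminating f: Mg sinθ = (1+k)Ma, so a = g sinθ/(1+k) = 10 × sin24.3° / 1.7 ≈ 2.42 m/s².

a ≈ 2.42 m/s²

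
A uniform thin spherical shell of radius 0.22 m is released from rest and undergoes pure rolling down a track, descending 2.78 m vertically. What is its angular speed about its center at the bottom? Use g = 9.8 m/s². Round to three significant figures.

Here I = (2/3)MR², so the shape factor k = I/(MR²) = 2/3.
The rolling condition ω = v/R makes the rotational term ½I(v/R)² = ½kMv², so KE_total = ½(1+k)Mv² = (5/6)Mv².
Energy conservation Mgh = ½(1+k)Mv² gives v = √(2gh/(1+k)) = √(2 × 9.8 × 2.78 / 1.667) = 5.718 m/s.
Then ω = v/R = 5.718 / 0.22 ≈ 26.0 rad/s.

ω ≈ 26.0 rad/s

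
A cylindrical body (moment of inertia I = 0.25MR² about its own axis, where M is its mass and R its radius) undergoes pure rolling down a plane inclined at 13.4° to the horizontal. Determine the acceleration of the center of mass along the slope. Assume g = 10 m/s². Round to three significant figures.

a ≈ 1.85 m/s²

With I = 0.25MR², the ratio k = I/(MR²) is 0.25.
Along the incline Mg sinθ − f = Ma, and torque about the center fR = Iα = kMR²(a/R) gives f = kMa.
Eliminating f: Mg sinθ = (1+k)Ma, so a = g sinθ/(1+k) = 10 × sin13.4° / 1.25 ≈ 1.85 m/s².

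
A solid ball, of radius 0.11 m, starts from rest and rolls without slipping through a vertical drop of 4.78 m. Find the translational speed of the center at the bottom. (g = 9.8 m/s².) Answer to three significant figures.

v ≈ 8.18 m/s

For this body I = (2/5)MR², i.e. k = I/(MR²) = 0.4.
Pure rolling means v = ωR; then KE = ½Mv² + ½I(v/R)² = ½(1+k)Mv² = (7/10)Mv².
Setting Mgh = (7/10)Mv² gives v = √(2gh/(1+k)) = √(2·9.8·4.78/1.4) ≈ 8.18 m/s.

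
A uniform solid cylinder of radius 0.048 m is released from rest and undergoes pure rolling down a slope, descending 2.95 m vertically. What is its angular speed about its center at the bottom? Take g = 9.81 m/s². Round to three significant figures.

ω ≈ 129 rad/s

The moment of inertia is (1/2)MR², giving k ≡ I/(MR²) = 0.5.
Rolling without slipping gives ω = v/R, so the total kinetic energy is ½Mv² + ½Iω² = ½(1+k)Mv² = (3/4)Mv².
Energy conservation Mgh = ½(1+k)Mv² gives v = √(2gh/(1+k)) = √(2 × 9.81 × 2.95 / 1.5) = 6.212 m/s.
The angular speed follows from ω = v/R = 6.212/0.048 ≈ 129 rad/s.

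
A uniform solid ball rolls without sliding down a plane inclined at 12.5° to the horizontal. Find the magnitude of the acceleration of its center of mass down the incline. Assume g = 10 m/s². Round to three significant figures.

a ≈ 1.55 m/s²

With I = (2/5)MR², the ratio k = I/(MR²) is 0.4.
Along the incline Mg sinθ − f = Ma, and torque about the center fR = Iα = kMR²(a/R) gives f = kMa.
Eliminating f: Mg sinθ = (1+k)Ma, so a = g sinθ/(1+k) = 10 × sin12.5° / 1.4 ≈ 1.55 m/s².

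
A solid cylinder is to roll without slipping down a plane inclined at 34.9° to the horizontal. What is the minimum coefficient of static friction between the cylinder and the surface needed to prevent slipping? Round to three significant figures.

For this body I = (1/2)MR², i.e. k = I/(MR²) = 0.5.
Newton's second law down the slope: Mg sinθ − f = Ma. The torque equation fR = Iα (with α = a/R) gives f = kMa.
These give a = g sinθ/(1+k) and the required friction f = kMg sinθ/(1+k).
The normal force is N = Mg cosθ, so μ_min = f/N = k tanθ/(1+k).
μ_min = 0.5 × tan34.9° / 1.5 ≈ 0.233.

μ_min ≈ 0.233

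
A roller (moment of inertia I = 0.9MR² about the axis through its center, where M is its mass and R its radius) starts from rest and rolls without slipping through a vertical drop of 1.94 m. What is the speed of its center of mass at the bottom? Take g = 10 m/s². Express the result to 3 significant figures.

v ≈ 4.52 m/s

For this body I = 0.9MR², i.e. k = I/(MR²) = 0.9.
The rolling condition ω = v/R makes the rotational term ½I(v/R)² = ½kMv², so KE_total = ½(1+k)Mv² = (19/20)Mv².
Energy conservation: Mgh = (19/20)Mv², so v = √(2gh/(1+k)) = √(2 × 10 × 1.94 / 1.9) ≈ 4.52 m/s.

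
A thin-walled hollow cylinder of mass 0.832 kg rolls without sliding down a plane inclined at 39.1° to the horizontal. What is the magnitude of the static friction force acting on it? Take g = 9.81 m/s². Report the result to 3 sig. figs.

For this body I = MR², i.e. k = I/(MR²) = 1.
Newton's second law down the slope: Mg sinθ − f = Ma. The torque equation fR = Iα (with α = a/R) gives f = kMa.
Combining, a = g sinθ/(1+k) and f = kMa = kMg sinθ/(1+k).
f = 1 × 0.832 × 9.81 × sin39.1° / 2 ≈ 2.57 N.

f ≈ 2.57 N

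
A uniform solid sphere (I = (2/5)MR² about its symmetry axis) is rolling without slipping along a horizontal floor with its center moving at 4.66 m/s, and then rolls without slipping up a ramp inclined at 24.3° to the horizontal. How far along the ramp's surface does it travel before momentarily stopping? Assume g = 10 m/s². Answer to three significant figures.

d ≈ 3.69 m

The moment of inertia is (2/5)MR², giving k ≡ I/(MR²) = 0.4.
The rolling condition ω = v/R makes the rotational term ½I(v/R)² = ½kMv², so KE_total = ½(1+k)Mv² = (7/10)Mv².
Setting this equal to Mgh gives the vertical rise h = (1+k)v₀²/(2g) = 1.4×4.66²/(2×10) = 1.52 m.
Along the incline, d = h/sinθ = 1.52/sin24.3° ≈ 3.69 m.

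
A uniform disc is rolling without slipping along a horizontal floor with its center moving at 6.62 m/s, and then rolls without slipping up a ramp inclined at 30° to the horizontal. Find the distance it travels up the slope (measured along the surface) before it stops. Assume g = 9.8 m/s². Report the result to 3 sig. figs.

With I = (1/2)MR², the ratio k = I/(MR²) is 0.5.
Pure rolling means v = ωR; then KE = ½Mv² + ½I(v/R)² = ½(1+k)Mv² = (3/4)Mv².
Setting this equal to Mgh gives the vertical rise h = (1+k)v₀²/(2g) = 1.5×6.62²/(2×9.8) = 3.354 m.
Along the incline, d = h/sinθ = 3.354/sin30° ≈ 6.71 m.

d ≈ 6.71 m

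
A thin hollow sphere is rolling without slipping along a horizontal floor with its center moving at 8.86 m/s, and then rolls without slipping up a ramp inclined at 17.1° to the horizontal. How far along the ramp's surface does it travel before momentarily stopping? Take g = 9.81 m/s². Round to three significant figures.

d ≈ 22.7 m

For this body I = (2/3)MR², i.e. k = I/(MR²) = 2/3.
The rolling condition ω = v/R makes the rotational term ½I(v/R)² = ½kMv², so KE_total = ½(1+k)Mv² = (5/6)Mv².
Setting this equal to Mgh gives the vertical rise h = (1+k)v₀²/(2g) = 1.667×8.86²/(2×9.81) = 6.668 m.
The distance along the slope is d = h/sinθ = 6.668/sin17.1° ≈ 22.7 m.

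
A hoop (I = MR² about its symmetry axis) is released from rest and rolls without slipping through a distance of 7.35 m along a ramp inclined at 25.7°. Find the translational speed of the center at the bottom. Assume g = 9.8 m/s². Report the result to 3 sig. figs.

v ≈ 5.59 m/s

Here I = MR², so the shape factor k = I/(MR²) = 1.
Pure rolling means v = ωR; then KE = ½Mv² + ½I(v/R)² = ½(1+k)Mv² = Mv².
The vertical drop is h = L sinθ = 7.35 × sin25.7° = 3.187 m.
Setting Mgh = Mv² gives v = √(2gh/(1+k)) = √(2·9.8·3.187/2) ≈ 5.59 m/s.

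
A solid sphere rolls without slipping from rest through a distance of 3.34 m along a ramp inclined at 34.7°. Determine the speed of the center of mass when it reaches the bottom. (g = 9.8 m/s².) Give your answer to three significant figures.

With I = (2/5)MR², the ratio k = I/(MR²) is 0.4.
Pure rolling means v = ωR; then KE = ½Mv² + ½I(v/R)² = ½(1+k)Mv² = (7/10)Mv².
The vertical drop is h = L sinθ = 3.34 × sin34.7° = 1.901 m.
Energy conservation: Mgh = (7/10)Mv², so v = √(2gh/(1+k)) = √(2 × 9.8 × 1.901 / 1.4) ≈ 5.16 m/s.

v ≈ 5.16 m/s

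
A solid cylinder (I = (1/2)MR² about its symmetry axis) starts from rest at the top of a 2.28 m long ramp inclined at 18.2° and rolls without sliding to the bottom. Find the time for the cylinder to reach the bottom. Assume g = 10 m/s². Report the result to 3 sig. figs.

The moment of inertia is (1/2)MR², giving k ≡ I/(MR²) = 0.5.
Along the incline Mg sinθ − f = Ma, and torque about the center fR = Iα = kMR²(a/R) gives f = kMa.
Hence a = g sinθ/(1+k) = 10×sin18.2°/1.5 = 2.082 m/s².
Starting from rest, L = ½at², so t = √(2L/a) = √(2×2.28/2.082) ≈ 1.48 s.

t ≈ 1.48 s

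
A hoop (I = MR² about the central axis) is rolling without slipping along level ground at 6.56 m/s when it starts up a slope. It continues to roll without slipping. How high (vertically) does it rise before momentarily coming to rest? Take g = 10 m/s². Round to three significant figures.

h ≈ 4.30 m

The moment of inertia is MR², giving k ≡ I/(MR²) = 1.
Pure rolling means v = ωR; then KE = ½Mv² + ½I(v/R)² = ½(1+k)Mv² = Mv².
All of this converts to potential energy at the highest point: Mv₀² = Mgh.
Thus h = (1+k)v₀²/(2g) = 2 × 6.56² / (2 × 10) ≈ 4.30 m.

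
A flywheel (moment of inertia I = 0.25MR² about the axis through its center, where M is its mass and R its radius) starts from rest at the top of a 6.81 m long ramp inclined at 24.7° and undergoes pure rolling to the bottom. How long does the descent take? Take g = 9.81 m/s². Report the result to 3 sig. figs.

t ≈ 2.04 s

Here I = 0.25MR², so the shape factor k = I/(MR²) = 0.25.
Along the incline Mg sinθ − f = Ma, and torque about the center fR = Iα = kMR²(a/R) gives f = kMa.
Hence a = g sinθ/(1+k) = 9.81×sin24.7°/1.25 = 3.279 m/s².
With constant a from rest, t = √(2L/a) = √(2·6.81/3.279) ≈ 2.04 s.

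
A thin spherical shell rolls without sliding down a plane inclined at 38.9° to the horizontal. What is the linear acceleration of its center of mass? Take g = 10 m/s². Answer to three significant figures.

The moment of inertia is (2/3)MR², giving k ≡ I/(MR²) = 2/3.
Newton's second law down the slope: Mg sinθ − f = Ma. The torque equation fR = Iα (with α = a/R) gives f = kMa.
Eliminating f: Mg sinθ = (1+k)Ma, so a = g sinθ/(1+k) = 10 × sin38.9° / 1.667 ≈ 3.77 m/s².

a ≈ 3.77 m/s²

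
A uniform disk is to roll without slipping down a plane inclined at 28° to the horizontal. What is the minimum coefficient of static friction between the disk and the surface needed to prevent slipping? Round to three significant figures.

μ_min ≈ 0.177

Here I = (1/2)MR², so the shape factor k = I/(MR²) = 0.5.
Along the incline Mg sinθ − f = Ma, and torque about the center fR = Iα = kMR²(a/R) gives f = kMa.
These give a = g sinθ/(1+k) and the required friction f = kMg sinθ/(1+k).
The normal force is N = Mg cosθ, so μ_min = f/N = k tanθ/(1+k).
μ_min = 0.5 × tan28° / 1.5 ≈ 0.177.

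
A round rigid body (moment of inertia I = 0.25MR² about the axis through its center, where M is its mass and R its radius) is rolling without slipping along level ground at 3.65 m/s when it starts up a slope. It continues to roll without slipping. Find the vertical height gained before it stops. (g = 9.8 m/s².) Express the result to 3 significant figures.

The moment of inertia is 0.25MR², giving k ≡ I/(MR²) = 0.25.
Rolling without slipping gives ω = v/R, so the total kinetic energy is ½Mv² + ½Iω² = ½(1+k)Mv² = (5/8)Mv².
All of this converts to potential energy at the highest point: (5/8)Mv₀² = Mgh.
Thus h = (1+k)v₀²/(2g) = 1.25 × 3.65² / (2 × 9.8) ≈ 0.850 m.

h ≈ 0.850 m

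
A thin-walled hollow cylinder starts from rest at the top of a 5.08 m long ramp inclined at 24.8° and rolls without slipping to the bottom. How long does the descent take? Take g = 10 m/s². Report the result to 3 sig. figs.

t ≈ 2.20 s

With I = MR², the ratio k = I/(MR²) is 1.
Newton's second law down the slope: Mg sinθ − f = Ma. The torque equation fR = Iα (with α = a/R) gives f = kMa.
Hence a = g sinθ/(1+k) = 10×sin24.8°/2 = 2.097 m/s².
With constant a from rest, t = √(2L/a) = √(2·5.08/2.097) ≈ 2.20 s.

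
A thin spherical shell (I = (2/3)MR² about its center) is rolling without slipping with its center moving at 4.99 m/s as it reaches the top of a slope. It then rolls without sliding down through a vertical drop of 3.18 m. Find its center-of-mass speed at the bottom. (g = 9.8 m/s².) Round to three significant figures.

v ≈ 7.89 m/s

With I = (2/3)MR², the ratio k = I/(MR²) is 2/3.
Rolling without slipping gives ω = v/R, so the total kinetic energy is ½Mv² + ½Iω² = ½(1+k)Mv² = (5/6)Mv².
Energy conservation: (5/6)Mv₀² + Mgh = (5/6)Mv², so v² = v₀² + 2gh/(1+k).
v = √(4.99² + 2×9.8×3.18/1.667) = √62.3 ≈ 7.89 m/s.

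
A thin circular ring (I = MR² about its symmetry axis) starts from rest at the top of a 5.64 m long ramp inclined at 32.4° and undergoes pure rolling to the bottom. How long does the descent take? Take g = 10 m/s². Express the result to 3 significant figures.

Here I = MR², so the shape factor k = I/(MR²) = 1.
Translational: Mg sinθ − f = Ma. Rotational about the CM: fR = Iα = kMRa, so f = kMa.
Hence a = g sinθ/(1+k) = 10×sin32.4°/2 = 2.679 m/s².
Starting from rest, L = ½at², so t = √(2L/a) = √(2×5.64/2.679) ≈ 2.05 s.

t ≈ 2.05 s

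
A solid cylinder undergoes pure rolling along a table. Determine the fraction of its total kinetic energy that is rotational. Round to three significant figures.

fraction ≈ 0.333

Here I = (1/2)MR², so the shape factor k = I/(MR²) = 0.5.
With ω = v/R, KE_trans = ½Mv² and KE_rot = ½Iω² = ½kMv², so KE_total = ½(1+k)Mv².
The rotational fraction is therefore k/(1+k) = 0.5/1.5 ≈ 0.333.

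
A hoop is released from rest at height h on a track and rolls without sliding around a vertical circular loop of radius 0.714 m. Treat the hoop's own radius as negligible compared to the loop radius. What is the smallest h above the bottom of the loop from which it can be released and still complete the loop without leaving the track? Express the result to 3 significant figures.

h_min ≈ 2.14 m

Here I = MR², so the shape factor k = I/(MR²) = 1.
At the top, contact is just lost when gravity alone supplies the centripetal force: Mg = Mv_top²/r, i.e. v_top² = gr.
With ω = v/R, the kinetic energy at speed v is ½(1+k)Mv² = Mv².
Energy conservation from release (height h) to the top (height 2r): Mgh = Mg(2r) + M·gr.
Thus h_min = 2r + (1+k)r/2 = r(2 + 2/2) = 0.714 × 3 ≈ 2.14 m.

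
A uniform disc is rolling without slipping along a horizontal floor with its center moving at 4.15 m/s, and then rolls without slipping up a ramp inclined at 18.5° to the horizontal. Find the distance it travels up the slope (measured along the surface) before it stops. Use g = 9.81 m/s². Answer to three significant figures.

The moment of inertia is (1/2)MR², giving k ≡ I/(MR²) = 0.5.
Pure rolling means v = ωR; then KE = ½Mv² + ½I(v/R)² = ½(1+k)Mv² = (3/4)Mv².
Setting this equal to Mgh gives the vertical rise h = (1+k)v₀²/(2g) = 1.5×4.15²/(2×9.81) = 1.317 m.
The distance along the slope is d = h/sinθ = 1.317/sin18.5° ≈ 4.15 m.

d ≈ 4.15 m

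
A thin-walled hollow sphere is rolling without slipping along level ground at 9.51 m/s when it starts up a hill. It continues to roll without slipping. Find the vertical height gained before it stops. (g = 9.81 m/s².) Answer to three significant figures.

h ≈ 7.68 m

For this body I = (2/3)MR², i.e. k = I/(MR²) = 2/3.
Since it rolls without slipping, ω = v/R and KE = ½Mv² + ½Iω² = ½(1+k)Mv² = (5/6)Mv².
At the top the kinetic energy is zero, so (5/6)Mv₀² = Mgh.
Thus h = (1+k)v₀²/(2g) = 1.667 × 9.51² / (2 × 9.81) ≈ 7.68 m.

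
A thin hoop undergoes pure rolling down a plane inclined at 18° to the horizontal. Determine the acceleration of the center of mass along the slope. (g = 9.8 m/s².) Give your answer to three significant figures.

With I = MR², the ratio k = I/(MR²) is 1.
Newton's second law down the slope: Mg sinθ − f = Ma. The torque equation fR = Iα (with α = a/R) gives f = kMa.
Eliminating f: Mg sinθ = (1+k)Ma, so a = g sinθ/(1+k) = 9.8 × sin18° / 2 ≈ 1.51 m/s².

a ≈ 1.51 m/s²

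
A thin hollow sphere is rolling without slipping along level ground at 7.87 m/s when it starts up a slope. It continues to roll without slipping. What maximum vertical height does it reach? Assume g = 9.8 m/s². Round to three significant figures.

Here I = (2/3)MR², so the shape factor k = I/(MR²) = 2/3.
Rolling without slipping gives ω = v/R, so the total kinetic energy is ½Mv² + ½Iω² = ½(1+k)Mv² = (5/6)Mv².
At the top the kinetic energy is zero, so (5/6)Mv₀² = Mgh.
Thus h = (1+k)v₀²/(2g) = 1.667 × 7.87² / (2 × 9.8) ≈ 5.27 m.

h ≈ 5.27 m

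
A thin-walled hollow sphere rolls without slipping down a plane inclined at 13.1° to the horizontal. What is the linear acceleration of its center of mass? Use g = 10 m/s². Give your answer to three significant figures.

The moment of inertia is (2/3)MR², giving k ≡ I/(MR²) = 2/3.
Along the incline Mg sinθ − f = Ma, and torque about the center fR = Iα = kMR²(a/R) gives f = kMa.
Eliminating f: Mg sinθ = (1+k)Ma, so a = g sinθ/(1+k) = 10 × sin13.1° / 1.667 ≈ 1.36 m/s².

a ≈ 1.36 m/s²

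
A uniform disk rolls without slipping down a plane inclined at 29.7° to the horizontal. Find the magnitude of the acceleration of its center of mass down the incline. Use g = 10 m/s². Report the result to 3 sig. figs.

a ≈ 3.30 m/s²

Here I = (1/2)MR², so the shape factor k = I/(MR²) = 0.5.
Newton's second law down the slope: Mg sinθ − f = Ma. The torque equation fR = Iα (with α = a/R) gives f = kMa.
Eliminating f: Mg sinθ = (1+k)Ma, so a = g sinθ/(1+k) = 10 × sin29.7° / 1.5 ≈ 3.30 m/s².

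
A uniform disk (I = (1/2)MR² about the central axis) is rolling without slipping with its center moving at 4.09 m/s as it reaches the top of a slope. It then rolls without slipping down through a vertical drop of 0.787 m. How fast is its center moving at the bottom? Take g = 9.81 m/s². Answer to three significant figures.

For this body I = (1/2)MR², i.e. k = I/(MR²) = 0.5.
Since it rolls without slipping, ω = v/R and KE = ½Mv² + ½Iω² = ½(1+k)Mv² = (3/4)Mv².
Energy conservation: (3/4)Mv₀² + Mgh = (3/4)Mv², so v² = v₀² + 2gh/(1+k).
v = √(4.09² + 2×9.81×0.787/1.5) = √27.02 ≈ 5.20 m/s.

v ≈ 5.20 m/s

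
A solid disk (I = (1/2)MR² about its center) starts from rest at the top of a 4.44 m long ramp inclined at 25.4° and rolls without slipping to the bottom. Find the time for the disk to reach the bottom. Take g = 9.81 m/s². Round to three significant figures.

With I = (1/2)MR², the ratio k = I/(MR²) is 0.5.
Newton's second law down the slope: Mg sinθ − f = Ma. The torque equation fR = Iα (with α = a/R) gives f = kMa.
Hence a = g sinθ/(1+k) = 9.81×sin25.4°/1.5 = 2.805 m/s².
Starting from rest, L = ½at², so t = √(2L/a) = √(2×4.44/2.805) ≈ 1.78 s.

t ≈ 1.78 s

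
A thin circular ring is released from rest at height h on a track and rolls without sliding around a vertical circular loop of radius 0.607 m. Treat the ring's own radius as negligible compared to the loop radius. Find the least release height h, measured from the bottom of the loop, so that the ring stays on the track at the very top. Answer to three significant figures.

h_min ≈ 1.82 m

With I = MR², the ratio k = I/(MR²) is 1.
At the top, contact is just lost when gravity alone supplies the centripetal force: Mg = Mv_top²/r, i.e. v_top² = gr.
With ω = v/R, the kinetic energy at speed v is ½(1+k)Mv² = Mv².
Energy conservation from release (height h) to the top (height 2r): Mgh = Mg(2r) + M·gr.
Thus h_min = 2r + (1+k)r/2 = r(2 + 2/2) = 0.607 × 3 ≈ 1.82 m.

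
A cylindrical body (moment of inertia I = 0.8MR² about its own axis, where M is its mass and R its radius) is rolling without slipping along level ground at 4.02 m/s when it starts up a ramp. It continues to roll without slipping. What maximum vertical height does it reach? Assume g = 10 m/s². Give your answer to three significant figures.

h ≈ 1.45 m

For this body I = 0.8MR², i.e. k = I/(MR²) = 0.8.
Since it rolls without slipping, ω = v/R and KE = ½Mv² + ½Iω² = ½(1+k)Mv² = (9/10)Mv².
All of this converts to potential energy at the highest point: (9/10)Mv₀² = Mgh.
Thus h = (1+k)v₀²/(2g) = 1.8 × 4.02² / (2 × 10) ≈ 1.45 m.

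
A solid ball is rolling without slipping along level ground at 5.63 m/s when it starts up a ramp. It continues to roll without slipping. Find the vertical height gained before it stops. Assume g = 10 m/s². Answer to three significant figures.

The moment of inertia is (2/5)MR², giving k ≡ I/(MR²) = 0.4.
Pure rolling means v = ωR; then KE = ½Mv² + ½I(v/R)² = ½(1+k)Mv² = (7/10)Mv².
All of this converts to potential energy at the highest point: (7/10)Mv₀² = Mgh.
Thus h = (1+k)v₀²/(2g) = 1.4 × 5.63² / (2 × 10) ≈ 2.22 m.

h ≈ 2.22 m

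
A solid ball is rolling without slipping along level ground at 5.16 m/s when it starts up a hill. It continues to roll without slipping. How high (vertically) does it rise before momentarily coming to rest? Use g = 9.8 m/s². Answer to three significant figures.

h ≈ 1.90 m

For this body I = (2/5)MR², i.e. k = I/(MR²) = 0.4.
The rolling condition ω = v/R makes the rotational term ½I(v/R)² = ½kMv², so KE_total = ½(1+k)Mv² = (7/10)Mv².
All of this converts to potential energy at the highest point: (7/10)Mv₀² = Mgh.
Thus h = (1+k)v₀²/(2g) = 1.4 × 5.16² / (2 × 9.8) ≈ 1.90 m.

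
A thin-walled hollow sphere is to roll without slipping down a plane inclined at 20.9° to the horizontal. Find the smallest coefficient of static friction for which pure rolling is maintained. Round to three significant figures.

μ_min ≈ 0.153

Here I = (2/3)MR², so the shape factor k = I/(MR²) = 2/3.
Along the incline Mg sinθ − f = Ma, and torque about the center fR = Iα = kMR²(a/R) gives f = kMa.
These give a = g sinθ/(1+k) and the required friction f = kMg sinθ/(1+k).
The normal force is N = Mg cosθ, so μ_min = f/N = k tanθ/(1+k).
μ_min = (2/3) × tan20.9° / 1.667 ≈ 0.153.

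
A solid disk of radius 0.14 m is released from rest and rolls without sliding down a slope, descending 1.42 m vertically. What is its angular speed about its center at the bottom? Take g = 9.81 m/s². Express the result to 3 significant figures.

ω ≈ 30.8 rad/s

For this body I = (1/2)MR², i.e. k = I/(MR²) = 0.5.
The rolling condition ω = v/R makes the rotational term ½I(v/R)² = ½kMv², so KE_total = ½(1+k)Mv² = (3/4)Mv².
Energy conservation Mgh = ½(1+k)Mv² gives v = √(2gh/(1+k)) = √(2 × 9.81 × 1.42 / 1.5) = 4.31 m/s.
Then ω = v/R = 4.31 / 0.14 ≈ 30.8 rad/s.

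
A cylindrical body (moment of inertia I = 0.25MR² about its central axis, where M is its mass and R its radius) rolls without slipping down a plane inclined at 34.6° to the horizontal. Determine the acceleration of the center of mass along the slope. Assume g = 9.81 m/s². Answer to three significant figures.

The moment of inertia is 0.25MR², giving k ≡ I/(MR²) = 0.25.
Translational: Mg sinθ − f = Ma. Rotational about the CM: fR = Iα = kMRa, so f = kMa.
Eliminating f: Mg sinθ = (1+k)Ma, so a = g sinθ/(1+k) = 9.81 × sin34.6° / 1.25 ≈ 4.46 m/s².

a ≈ 4.46 m/s²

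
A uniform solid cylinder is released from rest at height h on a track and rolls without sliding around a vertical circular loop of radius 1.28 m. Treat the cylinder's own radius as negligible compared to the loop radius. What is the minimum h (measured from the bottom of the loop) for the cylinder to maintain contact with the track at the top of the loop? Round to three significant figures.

With I = (1/2)MR², the ratio k = I/(MR²) is 0.5.
At the top, contact is just lost when gravity alone supplies the centripetal force: Mg = Mv_top²/r, i.e. v_top² = gr.
With ω = v/R, the kinetic energy at speed v is ½(1+k)Mv² = (3/4)Mv².
Energy conservation from release (height h) to the top (height 2r): Mgh = Mg(2r) + (3/4)M·gr.
Thus h_min = 2r + (1+k)r/2 = r(2 + 1.5/2) = 1.28 × 2.75 ≈ 3.52 m.

h_min ≈ 3.52 m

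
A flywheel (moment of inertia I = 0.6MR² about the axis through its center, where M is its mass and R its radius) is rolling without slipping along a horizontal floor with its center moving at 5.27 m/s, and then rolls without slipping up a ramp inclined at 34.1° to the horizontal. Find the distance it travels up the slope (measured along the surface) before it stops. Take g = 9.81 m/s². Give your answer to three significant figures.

Here I = 0.6MR², so the shape factor k = I/(MR²) = 0.6.
The rolling condition ω = v/R makes the rotational term ½I(v/R)² = ½kMv², so KE_total = ½(1+k)Mv² = (4/5)Mv².
Setting this equal to Mgh gives the vertical rise h = (1+k)v₀²/(2g) = 1.6×5.27²/(2×9.81) = 2.265 m.
The distance along the slope is d = h/sinθ = 2.265/sin34.1° ≈ 4.04 m.

d ≈ 4.04 m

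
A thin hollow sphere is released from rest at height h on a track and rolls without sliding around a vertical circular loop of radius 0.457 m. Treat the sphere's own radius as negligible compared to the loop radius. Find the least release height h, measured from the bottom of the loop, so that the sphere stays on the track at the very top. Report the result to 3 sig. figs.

h_min ≈ 1.29 m

Here I = (2/3)MR², so the shape factor k = I/(MR²) = 2/3.
At the top of the loop, the minimum-contact condition is Mg = Mv_top²/r, so v_top² = gr.
With ω = v/R, the kinetic energy at speed v is ½(1+k)Mv² = (5/6)Mv².
Energy conservation from release (height h) to the top (height 2r): Mgh = Mg(2r) + (5/6)M·gr.
Thus h_min = 2r + (1+k)r/2 = r(2 + 1.667/2) = 0.457 × 2.833 ≈ 1.29 m.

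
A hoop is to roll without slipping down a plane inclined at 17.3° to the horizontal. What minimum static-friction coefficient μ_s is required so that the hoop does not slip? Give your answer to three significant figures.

Here I = MR², so the shape factor k = I/(MR²) = 1.
Translational: Mg sinθ − f = Ma. Rotational about the CM: fR = Iα = kMRa, so f = kMa.
These give a = g sinθ/(1+k) and the required friction f = kMg sinθ/(1+k).
With N = Mg cosθ, the no-slip condition f ≤ μN gives μ_min = f/N = k tanθ/(1+k).
μ_min = 1 × tan17.3° / 2 ≈ 0.156.

μ_min ≈ 0.156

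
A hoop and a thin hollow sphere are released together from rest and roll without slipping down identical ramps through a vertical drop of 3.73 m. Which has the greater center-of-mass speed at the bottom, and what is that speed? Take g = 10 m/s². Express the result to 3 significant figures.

the thin hollow sphere, at v ≈ 6.69 m/s

For rolling without slipping, Mgh = ½(1+k)Mv² where k = I/(MR²), so v = √(2gh/(1+k)).
Hoop: k = 1, giving v = √(2×10×3.73/2) = 6.107 m/s.
Thin hollow sphere: k = 2/3, giving v = √(2×10×3.73/1.667) = 6.69 m/s.
The smaller k wins: the thin hollow sphere, at ≈ 6.69 m/s.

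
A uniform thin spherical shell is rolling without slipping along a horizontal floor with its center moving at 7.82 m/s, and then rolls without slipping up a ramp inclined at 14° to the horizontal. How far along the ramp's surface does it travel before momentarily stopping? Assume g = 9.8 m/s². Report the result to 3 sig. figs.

d ≈ 21.5 m

Here I = (2/3)MR², so the shape factor k = I/(MR²) = 2/3.
Rolling without slipping gives ω = v/R, so the total kinetic energy is ½Mv² + ½Iω² = ½(1+k)Mv² = (5/6)Mv².
Setting this equal to Mgh gives the vertical rise h = (1+k)v₀²/(2g) = 1.667×7.82²/(2×9.8) = 5.2 m.
Along the incline, d = h/sinθ = 5.2/sin14° ≈ 21.5 m.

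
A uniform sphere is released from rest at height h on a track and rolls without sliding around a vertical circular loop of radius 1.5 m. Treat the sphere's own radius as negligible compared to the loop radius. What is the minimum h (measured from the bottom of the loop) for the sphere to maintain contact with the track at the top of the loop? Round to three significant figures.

h_min ≈ 4.05 m

The moment of inertia is (2/5)MR², giving k ≡ I/(MR²) = 0.4.
At the top, contact is just lost when gravity alone supplies the centripetal force: Mg = Mv_top²/r, i.e. v_top² = gr.
With ω = v/R, the kinetic energy at speed v is ½(1+k)Mv² = (7/10)Mv².
Energy conservation from release (height h) to the top (height 2r): Mgh = Mg(2r) + (7/10)M·gr.
Thus h_min = 2r + (1+k)r/2 = r(2 + 1.4/2) = 1.5 × 2.7 ≈ 4.05 m.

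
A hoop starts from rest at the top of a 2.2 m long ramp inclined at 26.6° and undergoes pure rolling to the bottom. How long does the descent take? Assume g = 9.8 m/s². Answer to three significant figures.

t ≈ 1.42 s

Here I = MR², so the shape factor k = I/(MR²) = 1.
Translational: Mg sinθ − f = Ma. Rotational about the CM: fR = Iα = kMRa, so f = kMa.
Hence a = g sinθ/(1+k) = 9.8×sin26.6°/2 = 2.194 m/s².
With constant a from rest, t = √(2L/a) = √(2·2.2/2.194) ≈ 1.42 s.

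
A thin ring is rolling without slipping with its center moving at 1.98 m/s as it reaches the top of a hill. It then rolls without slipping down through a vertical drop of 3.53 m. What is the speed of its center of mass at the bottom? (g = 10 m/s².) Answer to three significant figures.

v ≈ 6.26 m/s

The moment of inertia is MR², giving k ≡ I/(MR²) = 1.
Rolling without slipping gives ω = v/R, so the total kinetic energy is ½Mv² + ½Iω² = ½(1+k)Mv² = Mv².
Energy conservation: Mv₀² + Mgh = Mv², so v² = v₀² + 2gh/(1+k).
v = √(1.98² + 2×10×3.53/2) = √39.22 ≈ 6.26 m/s.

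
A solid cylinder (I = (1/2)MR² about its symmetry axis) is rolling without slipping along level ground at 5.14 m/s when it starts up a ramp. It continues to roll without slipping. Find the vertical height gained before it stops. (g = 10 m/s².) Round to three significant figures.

h ≈ 1.98 m

With I = (1/2)MR², the ratio k = I/(MR²) is 0.5.
Pure rolling means v = ωR; then KE = ½Mv² + ½I(v/R)² = ½(1+k)Mv² = (3/4)Mv².
At the top the kinetic energy is zero, so (3/4)Mv₀² = Mgh.
Thus h = (1+k)v₀²/(2g) = 1.5 × 5.14² / (2 × 10) ≈ 1.98 m.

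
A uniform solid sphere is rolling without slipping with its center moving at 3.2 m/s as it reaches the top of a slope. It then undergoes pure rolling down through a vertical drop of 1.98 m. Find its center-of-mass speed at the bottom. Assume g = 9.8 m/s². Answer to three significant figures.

v ≈ 6.16 m/s

The moment of inertia is (2/5)MR², giving k ≡ I/(MR²) = 0.4.
Pure rolling means v = ωR; then KE = ½Mv² + ½I(v/R)² = ½(1+k)Mv² = (7/10)Mv².
Conserving energy between top and bottom: (7/10)Mv² = (7/10)Mv₀² + Mgh, hence v² = v₀² + 2gh/(1+k).
v = √(3.2² + 2×9.8×1.98/1.4) = √37.96 ≈ 6.16 m/s.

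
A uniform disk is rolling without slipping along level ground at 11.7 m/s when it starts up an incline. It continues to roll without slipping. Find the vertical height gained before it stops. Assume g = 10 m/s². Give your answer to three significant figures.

The moment of inertia is (1/2)MR², giving k ≡ I/(MR²) = 0.5.
Rolling without slipping gives ω = v/R, so the total kinetic energy is ½Mv² + ½Iω² = ½(1+k)Mv² = (3/4)Mv².
All of this converts to potential energy at the highest point: (3/4)Mv₀² = Mgh.
Thus h = (1+k)v₀²/(2g) = 1.5 × 11.7² / (2 × 10) ≈ 10.3 m.

h ≈ 10.3 m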